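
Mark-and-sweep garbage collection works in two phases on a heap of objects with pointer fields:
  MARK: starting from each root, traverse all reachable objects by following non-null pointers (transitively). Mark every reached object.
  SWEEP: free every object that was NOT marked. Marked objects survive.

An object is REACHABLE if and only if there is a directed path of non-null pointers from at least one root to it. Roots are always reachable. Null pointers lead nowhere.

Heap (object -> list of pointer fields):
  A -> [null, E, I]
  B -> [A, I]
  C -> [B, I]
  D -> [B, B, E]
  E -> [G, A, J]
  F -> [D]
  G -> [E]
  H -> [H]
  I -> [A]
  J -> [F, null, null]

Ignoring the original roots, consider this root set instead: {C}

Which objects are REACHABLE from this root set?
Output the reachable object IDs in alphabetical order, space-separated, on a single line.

Roots: C
Mark C: refs=B I, marked=C
Mark B: refs=A I, marked=B C
Mark I: refs=A, marked=B C I
Mark A: refs=null E I, marked=A B C I
Mark E: refs=G A J, marked=A B C E I
Mark G: refs=E, marked=A B C E G I
Mark J: refs=F null null, marked=A B C E G I J
Mark F: refs=D, marked=A B C E F G I J
Mark D: refs=B B E, marked=A B C D E F G I J
Unmarked (collected): H

Answer: A B C D E F G I J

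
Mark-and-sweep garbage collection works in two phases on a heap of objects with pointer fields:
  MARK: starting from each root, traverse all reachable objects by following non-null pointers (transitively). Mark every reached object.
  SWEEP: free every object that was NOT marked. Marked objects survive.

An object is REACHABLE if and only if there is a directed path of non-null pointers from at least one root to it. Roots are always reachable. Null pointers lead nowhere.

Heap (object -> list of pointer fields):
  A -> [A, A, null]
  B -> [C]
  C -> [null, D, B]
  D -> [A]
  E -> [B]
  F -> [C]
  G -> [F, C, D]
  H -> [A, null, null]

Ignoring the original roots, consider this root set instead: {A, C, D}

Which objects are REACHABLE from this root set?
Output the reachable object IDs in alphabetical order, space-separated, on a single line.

Roots: A C D
Mark A: refs=A A null, marked=A
Mark C: refs=null D B, marked=A C
Mark D: refs=A, marked=A C D
Mark B: refs=C, marked=A B C D
Unmarked (collected): E F G H

Answer: A B C D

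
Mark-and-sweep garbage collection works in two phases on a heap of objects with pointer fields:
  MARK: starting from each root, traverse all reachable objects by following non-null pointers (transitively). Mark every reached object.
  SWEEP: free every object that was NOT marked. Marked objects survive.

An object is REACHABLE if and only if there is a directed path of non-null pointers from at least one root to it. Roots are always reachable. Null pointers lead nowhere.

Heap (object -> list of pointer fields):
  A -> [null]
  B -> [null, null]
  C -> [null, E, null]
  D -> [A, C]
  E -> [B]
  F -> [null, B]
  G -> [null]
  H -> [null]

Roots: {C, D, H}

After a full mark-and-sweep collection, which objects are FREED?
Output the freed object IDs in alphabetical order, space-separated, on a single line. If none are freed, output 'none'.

Answer: F G

Derivation:
Roots: C D H
Mark C: refs=null E null, marked=C
Mark D: refs=A C, marked=C D
Mark H: refs=null, marked=C D H
Mark E: refs=B, marked=C D E H
Mark A: refs=null, marked=A C D E H
Mark B: refs=null null, marked=A B C D E H
Unmarked (collected): F G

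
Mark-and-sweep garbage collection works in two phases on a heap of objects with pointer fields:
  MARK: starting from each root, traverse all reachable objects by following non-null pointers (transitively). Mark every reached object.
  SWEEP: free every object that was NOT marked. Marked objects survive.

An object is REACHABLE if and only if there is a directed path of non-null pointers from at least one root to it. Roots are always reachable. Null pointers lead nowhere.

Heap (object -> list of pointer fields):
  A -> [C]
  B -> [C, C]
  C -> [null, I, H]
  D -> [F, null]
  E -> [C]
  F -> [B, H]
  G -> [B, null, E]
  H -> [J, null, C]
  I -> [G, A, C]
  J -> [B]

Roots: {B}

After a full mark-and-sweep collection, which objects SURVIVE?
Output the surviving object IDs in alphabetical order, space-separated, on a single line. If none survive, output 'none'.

Roots: B
Mark B: refs=C C, marked=B
Mark C: refs=null I H, marked=B C
Mark I: refs=G A C, marked=B C I
Mark H: refs=J null C, marked=B C H I
Mark G: refs=B null E, marked=B C G H I
Mark A: refs=C, marked=A B C G H I
Mark J: refs=B, marked=A B C G H I J
Mark E: refs=C, marked=A B C E G H I J
Unmarked (collected): D F

Answer: A B C E G H I J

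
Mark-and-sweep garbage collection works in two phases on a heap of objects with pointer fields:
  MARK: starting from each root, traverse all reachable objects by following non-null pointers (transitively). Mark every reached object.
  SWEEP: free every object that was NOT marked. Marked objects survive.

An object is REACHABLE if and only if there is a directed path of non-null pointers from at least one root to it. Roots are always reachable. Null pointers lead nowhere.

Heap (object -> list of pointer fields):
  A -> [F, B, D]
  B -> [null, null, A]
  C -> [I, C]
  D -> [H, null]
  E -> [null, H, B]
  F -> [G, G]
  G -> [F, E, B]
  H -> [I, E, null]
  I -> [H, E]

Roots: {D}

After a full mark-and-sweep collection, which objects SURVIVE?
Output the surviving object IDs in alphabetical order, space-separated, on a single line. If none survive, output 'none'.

Roots: D
Mark D: refs=H null, marked=D
Mark H: refs=I E null, marked=D H
Mark I: refs=H E, marked=D H I
Mark E: refs=null H B, marked=D E H I
Mark B: refs=null null A, marked=B D E H I
Mark A: refs=F B D, marked=A B D E H I
Mark F: refs=G G, marked=A B D E F H I
Mark G: refs=F E B, marked=A B D E F G H I
Unmarked (collected): C

Answer: A B D E F G H I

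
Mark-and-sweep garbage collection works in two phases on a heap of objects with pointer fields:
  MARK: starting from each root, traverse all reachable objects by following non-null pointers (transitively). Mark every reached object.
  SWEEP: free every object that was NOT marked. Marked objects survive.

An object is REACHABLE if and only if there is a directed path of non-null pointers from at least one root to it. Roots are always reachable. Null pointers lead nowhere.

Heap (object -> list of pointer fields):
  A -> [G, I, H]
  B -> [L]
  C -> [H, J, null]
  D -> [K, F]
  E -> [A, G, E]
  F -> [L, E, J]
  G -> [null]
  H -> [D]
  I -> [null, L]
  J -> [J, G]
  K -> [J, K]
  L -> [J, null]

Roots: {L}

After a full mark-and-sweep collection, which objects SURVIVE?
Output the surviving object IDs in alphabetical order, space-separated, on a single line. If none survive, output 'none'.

Answer: G J L

Derivation:
Roots: L
Mark L: refs=J null, marked=L
Mark J: refs=J G, marked=J L
Mark G: refs=null, marked=G J L
Unmarked (collected): A B C D E F H I K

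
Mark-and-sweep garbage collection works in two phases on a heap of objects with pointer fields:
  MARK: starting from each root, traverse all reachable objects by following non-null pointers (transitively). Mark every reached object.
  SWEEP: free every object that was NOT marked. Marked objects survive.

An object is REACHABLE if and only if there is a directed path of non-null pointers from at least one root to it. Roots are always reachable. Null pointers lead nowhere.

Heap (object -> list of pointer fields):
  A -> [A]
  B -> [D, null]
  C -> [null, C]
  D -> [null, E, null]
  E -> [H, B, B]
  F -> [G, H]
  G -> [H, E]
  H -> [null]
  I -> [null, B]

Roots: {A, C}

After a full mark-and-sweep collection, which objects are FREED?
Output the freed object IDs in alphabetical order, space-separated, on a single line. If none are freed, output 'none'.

Answer: B D E F G H I

Derivation:
Roots: A C
Mark A: refs=A, marked=A
Mark C: refs=null C, marked=A C
Unmarked (collected): B D E F G H I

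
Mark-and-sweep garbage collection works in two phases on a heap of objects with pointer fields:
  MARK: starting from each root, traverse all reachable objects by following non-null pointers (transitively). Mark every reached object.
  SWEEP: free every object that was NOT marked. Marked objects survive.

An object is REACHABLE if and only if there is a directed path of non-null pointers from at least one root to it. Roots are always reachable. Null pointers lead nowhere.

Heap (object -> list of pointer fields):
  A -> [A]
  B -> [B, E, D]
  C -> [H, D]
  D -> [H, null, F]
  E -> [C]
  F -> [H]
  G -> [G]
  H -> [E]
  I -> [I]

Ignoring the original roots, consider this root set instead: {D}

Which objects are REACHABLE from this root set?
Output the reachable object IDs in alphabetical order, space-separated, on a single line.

Answer: C D E F H

Derivation:
Roots: D
Mark D: refs=H null F, marked=D
Mark H: refs=E, marked=D H
Mark F: refs=H, marked=D F H
Mark E: refs=C, marked=D E F H
Mark C: refs=H D, marked=C D E F H
Unmarked (collected): A B G I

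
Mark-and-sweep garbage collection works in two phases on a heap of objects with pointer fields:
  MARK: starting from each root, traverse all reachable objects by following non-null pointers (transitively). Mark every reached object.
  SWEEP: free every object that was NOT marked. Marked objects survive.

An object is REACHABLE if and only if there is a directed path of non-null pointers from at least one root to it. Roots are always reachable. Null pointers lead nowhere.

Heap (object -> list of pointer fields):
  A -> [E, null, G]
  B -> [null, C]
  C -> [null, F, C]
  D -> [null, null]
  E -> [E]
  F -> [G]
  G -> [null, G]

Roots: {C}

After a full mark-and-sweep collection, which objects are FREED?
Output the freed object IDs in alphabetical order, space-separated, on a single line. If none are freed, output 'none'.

Roots: C
Mark C: refs=null F C, marked=C
Mark F: refs=G, marked=C F
Mark G: refs=null G, marked=C F G
Unmarked (collected): A B D E

Answer: A B D E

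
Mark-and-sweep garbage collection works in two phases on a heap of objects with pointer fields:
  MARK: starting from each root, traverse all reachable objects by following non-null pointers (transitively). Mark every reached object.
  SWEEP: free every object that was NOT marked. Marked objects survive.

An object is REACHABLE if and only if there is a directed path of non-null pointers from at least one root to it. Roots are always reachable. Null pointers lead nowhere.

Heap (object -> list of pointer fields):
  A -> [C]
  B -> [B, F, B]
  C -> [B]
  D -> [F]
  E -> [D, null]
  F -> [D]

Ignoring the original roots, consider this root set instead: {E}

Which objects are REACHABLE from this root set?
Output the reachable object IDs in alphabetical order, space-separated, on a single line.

Roots: E
Mark E: refs=D null, marked=E
Mark D: refs=F, marked=D E
Mark F: refs=D, marked=D E F
Unmarked (collected): A B C

Answer: D E F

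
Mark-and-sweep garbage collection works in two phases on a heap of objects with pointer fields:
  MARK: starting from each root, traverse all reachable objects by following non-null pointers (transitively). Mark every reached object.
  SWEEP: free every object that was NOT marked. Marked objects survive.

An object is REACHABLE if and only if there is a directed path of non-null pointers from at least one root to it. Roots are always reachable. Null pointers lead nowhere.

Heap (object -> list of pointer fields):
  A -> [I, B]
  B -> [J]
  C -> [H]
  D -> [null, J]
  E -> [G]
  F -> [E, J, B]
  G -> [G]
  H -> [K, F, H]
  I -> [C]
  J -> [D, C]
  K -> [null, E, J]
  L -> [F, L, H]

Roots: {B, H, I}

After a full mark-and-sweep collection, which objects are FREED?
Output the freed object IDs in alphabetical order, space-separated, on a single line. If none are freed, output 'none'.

Answer: A L

Derivation:
Roots: B H I
Mark B: refs=J, marked=B
Mark H: refs=K F H, marked=B H
Mark I: refs=C, marked=B H I
Mark J: refs=D C, marked=B H I J
Mark K: refs=null E J, marked=B H I J K
Mark F: refs=E J B, marked=B F H I J K
Mark C: refs=H, marked=B C F H I J K
Mark D: refs=null J, marked=B C D F H I J K
Mark E: refs=G, marked=B C D E F H I J K
Mark G: refs=G, marked=B C D E F G H I J K
Unmarked (collected): A L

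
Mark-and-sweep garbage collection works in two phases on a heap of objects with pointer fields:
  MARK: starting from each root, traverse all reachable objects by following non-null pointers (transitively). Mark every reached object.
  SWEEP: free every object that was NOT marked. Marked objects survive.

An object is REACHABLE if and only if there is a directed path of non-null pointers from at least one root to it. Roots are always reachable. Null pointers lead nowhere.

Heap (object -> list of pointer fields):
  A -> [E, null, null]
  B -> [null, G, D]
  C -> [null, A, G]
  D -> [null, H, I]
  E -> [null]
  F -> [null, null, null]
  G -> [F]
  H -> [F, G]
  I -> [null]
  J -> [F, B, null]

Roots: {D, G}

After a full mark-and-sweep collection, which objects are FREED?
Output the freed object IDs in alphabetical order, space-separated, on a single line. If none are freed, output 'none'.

Roots: D G
Mark D: refs=null H I, marked=D
Mark G: refs=F, marked=D G
Mark H: refs=F G, marked=D G H
Mark I: refs=null, marked=D G H I
Mark F: refs=null null null, marked=D F G H I
Unmarked (collected): A B C E J

Answer: A B C E J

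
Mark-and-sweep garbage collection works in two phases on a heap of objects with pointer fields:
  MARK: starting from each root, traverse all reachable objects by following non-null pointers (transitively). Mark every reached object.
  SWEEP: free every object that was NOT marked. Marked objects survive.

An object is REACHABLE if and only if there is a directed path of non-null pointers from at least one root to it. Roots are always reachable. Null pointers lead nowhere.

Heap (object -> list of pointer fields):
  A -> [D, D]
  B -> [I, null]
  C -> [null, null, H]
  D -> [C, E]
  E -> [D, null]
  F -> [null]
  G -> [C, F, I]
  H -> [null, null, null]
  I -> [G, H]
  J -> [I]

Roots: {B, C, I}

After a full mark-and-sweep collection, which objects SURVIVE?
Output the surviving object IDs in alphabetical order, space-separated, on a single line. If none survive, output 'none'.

Answer: B C F G H I

Derivation:
Roots: B C I
Mark B: refs=I null, marked=B
Mark C: refs=null null H, marked=B C
Mark I: refs=G H, marked=B C I
Mark H: refs=null null null, marked=B C H I
Mark G: refs=C F I, marked=B C G H I
Mark F: refs=null, marked=B C F G H I
Unmarked (collected): A D E J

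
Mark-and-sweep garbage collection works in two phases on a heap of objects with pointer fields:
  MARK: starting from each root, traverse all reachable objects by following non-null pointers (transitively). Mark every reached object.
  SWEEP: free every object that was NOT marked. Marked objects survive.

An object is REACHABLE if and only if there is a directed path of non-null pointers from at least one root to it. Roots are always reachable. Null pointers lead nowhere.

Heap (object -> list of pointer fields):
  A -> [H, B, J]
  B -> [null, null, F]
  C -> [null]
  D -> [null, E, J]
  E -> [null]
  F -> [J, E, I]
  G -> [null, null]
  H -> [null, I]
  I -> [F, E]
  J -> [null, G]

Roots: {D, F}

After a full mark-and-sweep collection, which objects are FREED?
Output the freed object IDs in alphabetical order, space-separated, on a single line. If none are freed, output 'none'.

Roots: D F
Mark D: refs=null E J, marked=D
Mark F: refs=J E I, marked=D F
Mark E: refs=null, marked=D E F
Mark J: refs=null G, marked=D E F J
Mark I: refs=F E, marked=D E F I J
Mark G: refs=null null, marked=D E F G I J
Unmarked (collected): A B C H

Answer: A B C H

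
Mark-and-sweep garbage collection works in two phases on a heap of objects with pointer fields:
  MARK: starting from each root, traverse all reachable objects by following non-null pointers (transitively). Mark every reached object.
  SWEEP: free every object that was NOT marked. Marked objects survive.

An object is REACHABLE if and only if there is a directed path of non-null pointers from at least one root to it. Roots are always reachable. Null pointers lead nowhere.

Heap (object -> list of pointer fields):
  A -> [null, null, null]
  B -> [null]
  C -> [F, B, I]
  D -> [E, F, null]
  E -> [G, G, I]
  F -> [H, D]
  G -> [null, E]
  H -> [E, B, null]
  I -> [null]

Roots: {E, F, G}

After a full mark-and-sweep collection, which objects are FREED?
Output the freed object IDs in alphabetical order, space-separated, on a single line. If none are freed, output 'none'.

Answer: A C

Derivation:
Roots: E F G
Mark E: refs=G G I, marked=E
Mark F: refs=H D, marked=E F
Mark G: refs=null E, marked=E F G
Mark I: refs=null, marked=E F G I
Mark H: refs=E B null, marked=E F G H I
Mark D: refs=E F null, marked=D E F G H I
Mark B: refs=null, marked=B D E F G H I
Unmarked (collected): A C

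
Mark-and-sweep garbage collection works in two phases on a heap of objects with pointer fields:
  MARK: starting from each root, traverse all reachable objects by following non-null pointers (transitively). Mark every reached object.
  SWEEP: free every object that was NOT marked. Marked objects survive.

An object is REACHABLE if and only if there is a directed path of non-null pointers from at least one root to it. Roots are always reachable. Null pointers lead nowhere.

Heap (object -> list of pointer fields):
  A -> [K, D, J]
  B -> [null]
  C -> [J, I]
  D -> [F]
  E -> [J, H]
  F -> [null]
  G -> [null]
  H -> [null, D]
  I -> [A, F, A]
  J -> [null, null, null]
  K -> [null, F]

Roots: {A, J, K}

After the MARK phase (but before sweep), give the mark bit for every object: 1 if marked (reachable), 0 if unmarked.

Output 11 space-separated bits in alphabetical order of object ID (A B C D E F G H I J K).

Roots: A J K
Mark A: refs=K D J, marked=A
Mark J: refs=null null null, marked=A J
Mark K: refs=null F, marked=A J K
Mark D: refs=F, marked=A D J K
Mark F: refs=null, marked=A D F J K
Unmarked (collected): B C E G H I

Answer: 1 0 0 1 0 1 0 0 0 1 1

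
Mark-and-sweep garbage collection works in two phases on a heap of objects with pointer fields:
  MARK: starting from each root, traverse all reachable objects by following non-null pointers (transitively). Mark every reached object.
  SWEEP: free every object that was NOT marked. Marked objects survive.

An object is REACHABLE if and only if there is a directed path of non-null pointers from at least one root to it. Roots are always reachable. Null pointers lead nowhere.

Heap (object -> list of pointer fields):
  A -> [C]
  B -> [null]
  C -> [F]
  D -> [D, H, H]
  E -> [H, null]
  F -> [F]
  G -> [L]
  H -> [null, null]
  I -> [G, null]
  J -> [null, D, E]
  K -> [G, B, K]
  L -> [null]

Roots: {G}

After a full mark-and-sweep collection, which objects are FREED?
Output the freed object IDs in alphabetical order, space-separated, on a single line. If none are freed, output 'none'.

Answer: A B C D E F H I J K

Derivation:
Roots: G
Mark G: refs=L, marked=G
Mark L: refs=null, marked=G L
Unmarked (collected): A B C D E F H I J K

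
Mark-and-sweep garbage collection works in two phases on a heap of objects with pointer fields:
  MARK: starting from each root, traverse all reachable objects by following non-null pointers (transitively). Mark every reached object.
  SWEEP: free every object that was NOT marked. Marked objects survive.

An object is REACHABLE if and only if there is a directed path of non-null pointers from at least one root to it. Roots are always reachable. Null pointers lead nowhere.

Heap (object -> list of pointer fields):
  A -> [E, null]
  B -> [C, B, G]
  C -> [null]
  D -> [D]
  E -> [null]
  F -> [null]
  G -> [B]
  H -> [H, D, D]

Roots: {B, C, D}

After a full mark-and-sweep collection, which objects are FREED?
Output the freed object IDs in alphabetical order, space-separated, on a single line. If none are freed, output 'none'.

Answer: A E F H

Derivation:
Roots: B C D
Mark B: refs=C B G, marked=B
Mark C: refs=null, marked=B C
Mark D: refs=D, marked=B C D
Mark G: refs=B, marked=B C D G
Unmarked (collected): A E F H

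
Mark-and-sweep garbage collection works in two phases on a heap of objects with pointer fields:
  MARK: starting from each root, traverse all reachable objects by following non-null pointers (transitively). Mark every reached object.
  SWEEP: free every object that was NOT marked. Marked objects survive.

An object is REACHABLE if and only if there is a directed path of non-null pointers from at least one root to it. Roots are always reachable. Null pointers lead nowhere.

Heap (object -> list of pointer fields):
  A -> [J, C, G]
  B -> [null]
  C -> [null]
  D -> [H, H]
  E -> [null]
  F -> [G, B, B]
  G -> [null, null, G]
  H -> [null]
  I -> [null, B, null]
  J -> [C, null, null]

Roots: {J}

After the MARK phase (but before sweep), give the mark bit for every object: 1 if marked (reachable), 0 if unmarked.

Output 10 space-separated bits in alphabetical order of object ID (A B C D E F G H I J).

Answer: 0 0 1 0 0 0 0 0 0 1

Derivation:
Roots: J
Mark J: refs=C null null, marked=J
Mark C: refs=null, marked=C J
Unmarked (collected): A B D E F G H I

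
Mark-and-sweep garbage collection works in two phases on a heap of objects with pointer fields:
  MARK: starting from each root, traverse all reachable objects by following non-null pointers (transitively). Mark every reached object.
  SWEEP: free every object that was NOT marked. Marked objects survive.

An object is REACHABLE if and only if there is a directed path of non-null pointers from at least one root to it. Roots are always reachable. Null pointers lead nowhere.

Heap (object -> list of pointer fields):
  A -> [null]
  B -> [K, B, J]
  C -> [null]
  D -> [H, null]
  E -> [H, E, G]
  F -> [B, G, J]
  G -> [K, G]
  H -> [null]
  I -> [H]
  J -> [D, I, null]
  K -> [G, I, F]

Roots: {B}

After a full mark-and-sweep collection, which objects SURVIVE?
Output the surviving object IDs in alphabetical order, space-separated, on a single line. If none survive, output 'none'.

Roots: B
Mark B: refs=K B J, marked=B
Mark K: refs=G I F, marked=B K
Mark J: refs=D I null, marked=B J K
Mark G: refs=K G, marked=B G J K
Mark I: refs=H, marked=B G I J K
Mark F: refs=B G J, marked=B F G I J K
Mark D: refs=H null, marked=B D F G I J K
Mark H: refs=null, marked=B D F G H I J K
Unmarked (collected): A C E

Answer: B D F G H I J K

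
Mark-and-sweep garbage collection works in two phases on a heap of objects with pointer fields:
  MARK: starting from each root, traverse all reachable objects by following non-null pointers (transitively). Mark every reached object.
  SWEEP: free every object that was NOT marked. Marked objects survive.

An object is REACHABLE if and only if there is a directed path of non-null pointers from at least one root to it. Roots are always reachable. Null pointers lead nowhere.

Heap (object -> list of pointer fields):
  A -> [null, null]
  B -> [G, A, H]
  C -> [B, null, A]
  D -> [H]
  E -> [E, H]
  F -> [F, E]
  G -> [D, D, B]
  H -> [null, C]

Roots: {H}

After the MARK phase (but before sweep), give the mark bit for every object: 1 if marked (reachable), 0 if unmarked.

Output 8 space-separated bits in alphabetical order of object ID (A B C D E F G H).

Answer: 1 1 1 1 0 0 1 1

Derivation:
Roots: H
Mark H: refs=null C, marked=H
Mark C: refs=B null A, marked=C H
Mark B: refs=G A H, marked=B C H
Mark A: refs=null null, marked=A B C H
Mark G: refs=D D B, marked=A B C G H
Mark D: refs=H, marked=A B C D G H
Unmarked (collected): E F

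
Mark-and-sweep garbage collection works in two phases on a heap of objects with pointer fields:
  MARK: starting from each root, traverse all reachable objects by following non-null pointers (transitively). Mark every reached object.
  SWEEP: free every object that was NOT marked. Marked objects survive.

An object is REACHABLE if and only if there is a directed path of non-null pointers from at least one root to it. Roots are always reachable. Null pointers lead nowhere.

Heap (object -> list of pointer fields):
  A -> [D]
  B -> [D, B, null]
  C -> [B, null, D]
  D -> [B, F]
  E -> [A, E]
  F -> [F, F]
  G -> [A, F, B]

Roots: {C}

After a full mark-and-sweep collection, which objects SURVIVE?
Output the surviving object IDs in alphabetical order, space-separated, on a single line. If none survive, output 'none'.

Roots: C
Mark C: refs=B null D, marked=C
Mark B: refs=D B null, marked=B C
Mark D: refs=B F, marked=B C D
Mark F: refs=F F, marked=B C D F
Unmarked (collected): A E G

Answer: B C D F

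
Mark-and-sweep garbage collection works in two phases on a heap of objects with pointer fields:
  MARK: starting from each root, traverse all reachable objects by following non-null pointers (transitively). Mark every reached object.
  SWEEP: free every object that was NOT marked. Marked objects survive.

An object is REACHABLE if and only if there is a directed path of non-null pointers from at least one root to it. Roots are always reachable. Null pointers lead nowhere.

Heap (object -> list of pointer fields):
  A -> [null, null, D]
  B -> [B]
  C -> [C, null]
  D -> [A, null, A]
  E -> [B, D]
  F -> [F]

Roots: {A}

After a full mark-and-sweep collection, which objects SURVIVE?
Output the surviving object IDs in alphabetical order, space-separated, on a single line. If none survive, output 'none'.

Roots: A
Mark A: refs=null null D, marked=A
Mark D: refs=A null A, marked=A D
Unmarked (collected): B C E F

Answer: A D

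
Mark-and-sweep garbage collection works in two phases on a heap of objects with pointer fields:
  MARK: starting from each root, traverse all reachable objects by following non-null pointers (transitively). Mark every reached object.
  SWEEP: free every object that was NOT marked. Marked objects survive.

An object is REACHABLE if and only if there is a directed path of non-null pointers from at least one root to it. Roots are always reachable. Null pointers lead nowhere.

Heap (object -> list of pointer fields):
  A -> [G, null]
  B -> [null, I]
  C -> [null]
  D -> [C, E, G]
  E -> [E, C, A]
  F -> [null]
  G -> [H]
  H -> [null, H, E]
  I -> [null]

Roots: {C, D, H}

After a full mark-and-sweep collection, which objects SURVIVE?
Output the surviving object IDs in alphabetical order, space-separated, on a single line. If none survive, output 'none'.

Answer: A C D E G H

Derivation:
Roots: C D H
Mark C: refs=null, marked=C
Mark D: refs=C E G, marked=C D
Mark H: refs=null H E, marked=C D H
Mark E: refs=E C A, marked=C D E H
Mark G: refs=H, marked=C D E G H
Mark A: refs=G null, marked=A C D E G H
Unmarked (collected): B F I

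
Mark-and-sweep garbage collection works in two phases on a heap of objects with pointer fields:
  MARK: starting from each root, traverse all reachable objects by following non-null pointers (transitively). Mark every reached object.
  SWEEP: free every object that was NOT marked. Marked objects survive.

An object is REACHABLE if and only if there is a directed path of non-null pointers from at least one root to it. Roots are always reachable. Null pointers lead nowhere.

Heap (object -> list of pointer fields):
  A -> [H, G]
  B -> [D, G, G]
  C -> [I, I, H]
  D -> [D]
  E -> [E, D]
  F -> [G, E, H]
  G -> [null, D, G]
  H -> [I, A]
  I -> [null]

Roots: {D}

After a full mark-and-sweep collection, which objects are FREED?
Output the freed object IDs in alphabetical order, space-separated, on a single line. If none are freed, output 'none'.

Answer: A B C E F G H I

Derivation:
Roots: D
Mark D: refs=D, marked=D
Unmarked (collected): A B C E F G H I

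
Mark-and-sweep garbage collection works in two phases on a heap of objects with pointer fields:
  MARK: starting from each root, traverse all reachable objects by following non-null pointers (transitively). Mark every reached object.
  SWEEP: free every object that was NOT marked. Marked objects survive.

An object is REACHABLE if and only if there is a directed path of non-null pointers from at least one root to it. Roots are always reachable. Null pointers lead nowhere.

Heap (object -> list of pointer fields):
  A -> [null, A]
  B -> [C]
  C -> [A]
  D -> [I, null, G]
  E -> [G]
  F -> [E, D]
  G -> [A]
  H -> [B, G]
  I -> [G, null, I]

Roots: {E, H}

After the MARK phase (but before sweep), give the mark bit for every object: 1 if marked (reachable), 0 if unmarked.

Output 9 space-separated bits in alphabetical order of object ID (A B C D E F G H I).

Answer: 1 1 1 0 1 0 1 1 0

Derivation:
Roots: E H
Mark E: refs=G, marked=E
Mark H: refs=B G, marked=E H
Mark G: refs=A, marked=E G H
Mark B: refs=C, marked=B E G H
Mark A: refs=null A, marked=A B E G H
Mark C: refs=A, marked=A B C E G H
Unmarked (collected): D F I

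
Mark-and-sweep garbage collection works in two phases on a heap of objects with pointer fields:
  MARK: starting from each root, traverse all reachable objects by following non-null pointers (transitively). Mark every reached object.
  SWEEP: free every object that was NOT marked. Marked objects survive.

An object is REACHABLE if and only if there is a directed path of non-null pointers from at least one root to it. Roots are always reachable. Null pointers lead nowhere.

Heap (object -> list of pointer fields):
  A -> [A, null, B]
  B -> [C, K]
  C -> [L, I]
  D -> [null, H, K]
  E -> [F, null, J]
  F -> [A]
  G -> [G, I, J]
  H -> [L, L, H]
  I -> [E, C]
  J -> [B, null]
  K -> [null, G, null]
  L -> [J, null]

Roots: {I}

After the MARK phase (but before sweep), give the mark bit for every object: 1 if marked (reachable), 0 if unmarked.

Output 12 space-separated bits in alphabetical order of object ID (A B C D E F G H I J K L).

Answer: 1 1 1 0 1 1 1 0 1 1 1 1

Derivation:
Roots: I
Mark I: refs=E C, marked=I
Mark E: refs=F null J, marked=E I
Mark C: refs=L I, marked=C E I
Mark F: refs=A, marked=C E F I
Mark J: refs=B null, marked=C E F I J
Mark L: refs=J null, marked=C E F I J L
Mark A: refs=A null B, marked=A C E F I J L
Mark B: refs=C K, marked=A B C E F I J L
Mark K: refs=null G null, marked=A B C E F I J K L
Mark G: refs=G I J, marked=A B C E F G I J K L
Unmarked (collected): D H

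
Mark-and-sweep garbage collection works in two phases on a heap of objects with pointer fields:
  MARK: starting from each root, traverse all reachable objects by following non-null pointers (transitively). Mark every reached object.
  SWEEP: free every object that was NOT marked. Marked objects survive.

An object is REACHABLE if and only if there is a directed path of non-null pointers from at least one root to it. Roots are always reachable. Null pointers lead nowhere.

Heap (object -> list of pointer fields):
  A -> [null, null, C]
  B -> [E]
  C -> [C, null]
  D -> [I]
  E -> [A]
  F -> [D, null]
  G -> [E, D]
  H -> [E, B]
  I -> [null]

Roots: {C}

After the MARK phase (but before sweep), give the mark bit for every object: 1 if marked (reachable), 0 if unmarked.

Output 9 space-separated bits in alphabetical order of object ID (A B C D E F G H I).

Roots: C
Mark C: refs=C null, marked=C
Unmarked (collected): A B D E F G H I

Answer: 0 0 1 0 0 0 0 0 0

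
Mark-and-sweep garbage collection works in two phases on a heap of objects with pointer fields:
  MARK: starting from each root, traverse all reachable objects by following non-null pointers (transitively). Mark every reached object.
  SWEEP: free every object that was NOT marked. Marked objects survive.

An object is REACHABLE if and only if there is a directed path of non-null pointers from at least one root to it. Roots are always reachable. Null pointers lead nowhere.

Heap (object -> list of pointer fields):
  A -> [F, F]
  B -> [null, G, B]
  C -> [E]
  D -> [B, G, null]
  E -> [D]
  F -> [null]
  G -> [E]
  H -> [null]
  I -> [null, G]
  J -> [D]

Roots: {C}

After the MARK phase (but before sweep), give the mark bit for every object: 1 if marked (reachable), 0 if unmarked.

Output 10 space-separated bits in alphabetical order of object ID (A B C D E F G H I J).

Answer: 0 1 1 1 1 0 1 0 0 0

Derivation:
Roots: C
Mark C: refs=E, marked=C
Mark E: refs=D, marked=C E
Mark D: refs=B G null, marked=C D E
Mark B: refs=null G B, marked=B C D E
Mark G: refs=E, marked=B C D E G
Unmarked (collected): A F H I J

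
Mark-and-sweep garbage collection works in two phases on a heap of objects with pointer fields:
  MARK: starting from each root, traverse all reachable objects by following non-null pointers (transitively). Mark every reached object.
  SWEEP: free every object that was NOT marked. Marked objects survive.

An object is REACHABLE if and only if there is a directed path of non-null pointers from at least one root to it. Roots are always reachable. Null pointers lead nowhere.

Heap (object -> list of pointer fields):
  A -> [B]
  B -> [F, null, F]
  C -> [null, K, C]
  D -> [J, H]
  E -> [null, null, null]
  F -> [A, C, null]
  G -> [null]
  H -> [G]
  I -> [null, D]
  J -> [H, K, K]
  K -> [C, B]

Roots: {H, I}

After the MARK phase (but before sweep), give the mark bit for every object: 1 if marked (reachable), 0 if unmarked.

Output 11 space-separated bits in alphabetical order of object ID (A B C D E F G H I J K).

Roots: H I
Mark H: refs=G, marked=H
Mark I: refs=null D, marked=H I
Mark G: refs=null, marked=G H I
Mark D: refs=J H, marked=D G H I
Mark J: refs=H K K, marked=D G H I J
Mark K: refs=C B, marked=D G H I J K
Mark C: refs=null K C, marked=C D G H I J K
Mark B: refs=F null F, marked=B C D G H I J K
Mark F: refs=A C null, marked=B C D F G H I J K
Mark A: refs=B, marked=A B C D F G H I J K
Unmarked (collected): E

Answer: 1 1 1 1 0 1 1 1 1 1 1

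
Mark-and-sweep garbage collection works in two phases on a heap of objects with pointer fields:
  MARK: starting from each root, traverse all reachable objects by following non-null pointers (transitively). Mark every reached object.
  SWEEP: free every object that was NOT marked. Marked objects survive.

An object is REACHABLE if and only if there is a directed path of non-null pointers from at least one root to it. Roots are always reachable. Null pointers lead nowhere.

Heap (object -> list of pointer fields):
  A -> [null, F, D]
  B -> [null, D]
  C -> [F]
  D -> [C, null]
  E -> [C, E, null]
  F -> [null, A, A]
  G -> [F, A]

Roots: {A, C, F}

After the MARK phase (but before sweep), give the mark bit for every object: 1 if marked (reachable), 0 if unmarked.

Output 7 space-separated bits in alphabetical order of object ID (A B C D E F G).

Answer: 1 0 1 1 0 1 0

Derivation:
Roots: A C F
Mark A: refs=null F D, marked=A
Mark C: refs=F, marked=A C
Mark F: refs=null A A, marked=A C F
Mark D: refs=C null, marked=A C D F
Unmarked (collected): B E G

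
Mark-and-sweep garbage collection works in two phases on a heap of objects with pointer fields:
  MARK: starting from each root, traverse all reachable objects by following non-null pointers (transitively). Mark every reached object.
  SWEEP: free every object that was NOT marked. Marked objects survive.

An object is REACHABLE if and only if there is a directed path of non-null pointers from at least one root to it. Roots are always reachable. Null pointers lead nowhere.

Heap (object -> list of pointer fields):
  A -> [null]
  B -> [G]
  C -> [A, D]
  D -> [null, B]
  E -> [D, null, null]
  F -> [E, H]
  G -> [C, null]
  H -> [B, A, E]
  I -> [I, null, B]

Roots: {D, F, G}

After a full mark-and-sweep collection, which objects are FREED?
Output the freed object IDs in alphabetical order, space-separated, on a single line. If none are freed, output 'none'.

Answer: I

Derivation:
Roots: D F G
Mark D: refs=null B, marked=D
Mark F: refs=E H, marked=D F
Mark G: refs=C null, marked=D F G
Mark B: refs=G, marked=B D F G
Mark E: refs=D null null, marked=B D E F G
Mark H: refs=B A E, marked=B D E F G H
Mark C: refs=A D, marked=B C D E F G H
Mark A: refs=null, marked=A B C D E F G H
Unmarked (collected): I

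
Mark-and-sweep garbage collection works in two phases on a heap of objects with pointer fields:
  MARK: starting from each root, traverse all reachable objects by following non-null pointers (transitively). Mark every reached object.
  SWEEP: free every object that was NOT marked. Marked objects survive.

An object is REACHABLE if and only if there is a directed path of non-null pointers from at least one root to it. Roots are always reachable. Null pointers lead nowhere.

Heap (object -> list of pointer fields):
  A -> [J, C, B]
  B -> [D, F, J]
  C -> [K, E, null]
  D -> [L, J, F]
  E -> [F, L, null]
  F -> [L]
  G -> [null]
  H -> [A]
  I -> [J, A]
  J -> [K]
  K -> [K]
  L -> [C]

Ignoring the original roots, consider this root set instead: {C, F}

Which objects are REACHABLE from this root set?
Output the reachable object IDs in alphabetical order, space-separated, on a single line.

Answer: C E F K L

Derivation:
Roots: C F
Mark C: refs=K E null, marked=C
Mark F: refs=L, marked=C F
Mark K: refs=K, marked=C F K
Mark E: refs=F L null, marked=C E F K
Mark L: refs=C, marked=C E F K L
Unmarked (collected): A B D G H I J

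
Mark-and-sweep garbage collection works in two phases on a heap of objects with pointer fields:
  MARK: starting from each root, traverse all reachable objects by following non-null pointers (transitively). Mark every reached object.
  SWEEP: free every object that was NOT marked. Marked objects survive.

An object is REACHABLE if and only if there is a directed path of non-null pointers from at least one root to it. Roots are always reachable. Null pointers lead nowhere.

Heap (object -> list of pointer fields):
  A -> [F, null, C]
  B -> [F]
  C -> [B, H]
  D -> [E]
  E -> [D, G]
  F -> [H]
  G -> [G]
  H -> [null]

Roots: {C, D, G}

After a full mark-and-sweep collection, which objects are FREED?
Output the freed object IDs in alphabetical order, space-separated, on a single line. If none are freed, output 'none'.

Roots: C D G
Mark C: refs=B H, marked=C
Mark D: refs=E, marked=C D
Mark G: refs=G, marked=C D G
Mark B: refs=F, marked=B C D G
Mark H: refs=null, marked=B C D G H
Mark E: refs=D G, marked=B C D E G H
Mark F: refs=H, marked=B C D E F G H
Unmarked (collected): A

Answer: A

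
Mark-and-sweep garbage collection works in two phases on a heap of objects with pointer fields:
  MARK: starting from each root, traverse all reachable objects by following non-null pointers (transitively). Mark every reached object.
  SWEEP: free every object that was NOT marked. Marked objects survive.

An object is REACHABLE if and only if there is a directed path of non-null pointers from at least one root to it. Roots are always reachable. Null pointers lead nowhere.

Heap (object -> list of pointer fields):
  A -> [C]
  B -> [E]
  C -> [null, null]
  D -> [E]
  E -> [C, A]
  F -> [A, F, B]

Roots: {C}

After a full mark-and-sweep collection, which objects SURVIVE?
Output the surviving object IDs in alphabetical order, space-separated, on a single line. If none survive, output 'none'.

Answer: C

Derivation:
Roots: C
Mark C: refs=null null, marked=C
Unmarked (collected): A B D E F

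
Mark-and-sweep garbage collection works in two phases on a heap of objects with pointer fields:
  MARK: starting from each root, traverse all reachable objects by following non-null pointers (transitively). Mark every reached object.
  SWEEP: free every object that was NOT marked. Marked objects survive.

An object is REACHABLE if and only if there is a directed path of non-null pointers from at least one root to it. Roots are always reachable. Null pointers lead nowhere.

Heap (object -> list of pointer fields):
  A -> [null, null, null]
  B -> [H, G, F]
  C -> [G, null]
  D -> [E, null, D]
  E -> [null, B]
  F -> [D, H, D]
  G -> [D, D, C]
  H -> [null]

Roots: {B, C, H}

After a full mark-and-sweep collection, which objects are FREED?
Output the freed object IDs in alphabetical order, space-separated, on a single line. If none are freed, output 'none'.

Answer: A

Derivation:
Roots: B C H
Mark B: refs=H G F, marked=B
Mark C: refs=G null, marked=B C
Mark H: refs=null, marked=B C H
Mark G: refs=D D C, marked=B C G H
Mark F: refs=D H D, marked=B C F G H
Mark D: refs=E null D, marked=B C D F G H
Mark E: refs=null B, marked=B C D E F G H
Unmarked (collected): A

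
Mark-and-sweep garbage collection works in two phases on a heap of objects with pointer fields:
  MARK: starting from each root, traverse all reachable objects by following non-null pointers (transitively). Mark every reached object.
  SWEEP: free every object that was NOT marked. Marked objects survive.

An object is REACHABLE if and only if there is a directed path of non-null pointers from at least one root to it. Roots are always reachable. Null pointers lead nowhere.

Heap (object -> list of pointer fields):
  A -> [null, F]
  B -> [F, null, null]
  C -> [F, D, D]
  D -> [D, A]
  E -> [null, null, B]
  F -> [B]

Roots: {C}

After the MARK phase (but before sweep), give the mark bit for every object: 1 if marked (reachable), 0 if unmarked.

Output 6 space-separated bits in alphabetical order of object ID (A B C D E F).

Roots: C
Mark C: refs=F D D, marked=C
Mark F: refs=B, marked=C F
Mark D: refs=D A, marked=C D F
Mark B: refs=F null null, marked=B C D F
Mark A: refs=null F, marked=A B C D F
Unmarked (collected): E

Answer: 1 1 1 1 0 1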